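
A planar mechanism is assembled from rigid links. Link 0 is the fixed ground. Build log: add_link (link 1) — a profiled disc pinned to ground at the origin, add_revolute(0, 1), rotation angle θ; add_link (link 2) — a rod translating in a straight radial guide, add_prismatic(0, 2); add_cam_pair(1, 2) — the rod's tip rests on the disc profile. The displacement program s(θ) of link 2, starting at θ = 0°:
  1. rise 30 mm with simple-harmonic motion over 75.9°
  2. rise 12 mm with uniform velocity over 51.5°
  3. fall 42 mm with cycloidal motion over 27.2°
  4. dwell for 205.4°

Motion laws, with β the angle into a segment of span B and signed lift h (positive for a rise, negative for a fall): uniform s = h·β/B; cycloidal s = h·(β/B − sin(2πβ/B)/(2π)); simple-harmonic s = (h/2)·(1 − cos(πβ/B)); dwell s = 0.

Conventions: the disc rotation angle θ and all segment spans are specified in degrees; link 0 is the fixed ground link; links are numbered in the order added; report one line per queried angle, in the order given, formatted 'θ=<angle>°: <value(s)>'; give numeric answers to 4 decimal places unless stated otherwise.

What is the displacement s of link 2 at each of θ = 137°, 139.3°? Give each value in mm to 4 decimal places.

seg 1 [0°–75.9°] simple-harmonic, h=30: full span → s += 30 → s = 30.0000
seg 2 [75.9°–127.4°] uniform, h=12: full span → s += 12 → s = 42.0000
seg 3 [127.4°–154.6°] cycloidal, h=-42: θ=137° here. β=9.6, B=27.2. -42·(0.3529 − sin(2π·0.3529)/(2π)) = -9.4892 → s = 32.5108
seg 3 [127.4°–154.6°] cycloidal, h=-42: θ=139.3° here. β=11.9, B=27.2. -42·(0.4375 − sin(2π·0.4375)/(2π)) = -15.8169 → s = 26.1831

θ=137°: 32.5108
θ=139.3°: 26.1831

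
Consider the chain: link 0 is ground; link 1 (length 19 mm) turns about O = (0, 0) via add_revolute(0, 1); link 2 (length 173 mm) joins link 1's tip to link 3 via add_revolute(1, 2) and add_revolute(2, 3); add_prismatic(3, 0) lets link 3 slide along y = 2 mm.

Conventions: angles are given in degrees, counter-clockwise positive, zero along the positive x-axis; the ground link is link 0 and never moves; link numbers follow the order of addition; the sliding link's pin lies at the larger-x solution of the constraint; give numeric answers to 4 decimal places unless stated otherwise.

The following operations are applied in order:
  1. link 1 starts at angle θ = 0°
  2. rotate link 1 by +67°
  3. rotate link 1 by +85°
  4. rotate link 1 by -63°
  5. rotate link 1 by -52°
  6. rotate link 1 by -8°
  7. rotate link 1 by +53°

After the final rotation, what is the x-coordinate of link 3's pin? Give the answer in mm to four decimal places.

geometry: r = 19 mm, L = 173 mm, e = 2 mm; θ starts at 0°
rotate link 1 by +67°: θ ← 0° +67° = 67°
rotate link 1 by +85°: θ ← 67° +85° = 152°
rotate link 1 by -63°: θ ← 152° -63° = 89°
rotate link 1 by -52°: θ ← 89° -52° = 37°
rotate link 1 by -8°: θ ← 37° -8° = 29°
rotate link 1 by +53°: θ ← 29° +53° = 82°
crank pin P = (r cos θ, r sin θ) = (2.644289, 18.815093)
h = r sin θ − e = 18.815093 − 2 = 16.815093
x = r cos θ + √(L² − h²) = 2.644289 + 172.180872 = 174.825161

174.8252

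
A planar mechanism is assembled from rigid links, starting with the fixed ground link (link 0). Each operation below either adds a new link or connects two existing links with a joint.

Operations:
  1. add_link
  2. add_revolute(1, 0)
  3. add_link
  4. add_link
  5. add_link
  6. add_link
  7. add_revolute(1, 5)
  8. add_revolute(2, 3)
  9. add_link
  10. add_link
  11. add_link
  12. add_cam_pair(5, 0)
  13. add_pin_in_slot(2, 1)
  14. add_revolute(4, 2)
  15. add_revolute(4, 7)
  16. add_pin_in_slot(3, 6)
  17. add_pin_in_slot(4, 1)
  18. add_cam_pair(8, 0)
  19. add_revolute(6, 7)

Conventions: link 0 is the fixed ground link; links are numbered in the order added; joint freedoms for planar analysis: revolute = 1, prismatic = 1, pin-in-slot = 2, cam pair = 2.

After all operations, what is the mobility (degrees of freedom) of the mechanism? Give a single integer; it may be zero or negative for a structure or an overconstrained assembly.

(L,J1,J2)=(1,0,0); link0 fixed
link1: (2,0,0)
R 1-0 [J1]: (2,1,0)
link2: (3,1,0)
link3: (4,1,0)
link4: (5,1,0)
link5: (6,1,0)
R 1-5 [J1]: (6,2,0)
R 2-3 [J1]: (6,3,0)
link6: (7,3,0)
link7: (8,3,0)
link8: (9,3,0)
C 5-0 [J2]: (9,3,1)
PS 2-1 [J2]: (9,3,2)
R 4-2 [J1]: (9,4,2)
R 4-7 [J1]: (9,5,2)
PS 3-6 [J2]: (9,5,3)
PS 4-1 [J2]: (9,5,4)
C 8-0 [J2]: (9,5,5)
R 6-7 [J1]: (9,6,5)
Grübler: 3·8 − 2·6 − 5 = 7

M = 7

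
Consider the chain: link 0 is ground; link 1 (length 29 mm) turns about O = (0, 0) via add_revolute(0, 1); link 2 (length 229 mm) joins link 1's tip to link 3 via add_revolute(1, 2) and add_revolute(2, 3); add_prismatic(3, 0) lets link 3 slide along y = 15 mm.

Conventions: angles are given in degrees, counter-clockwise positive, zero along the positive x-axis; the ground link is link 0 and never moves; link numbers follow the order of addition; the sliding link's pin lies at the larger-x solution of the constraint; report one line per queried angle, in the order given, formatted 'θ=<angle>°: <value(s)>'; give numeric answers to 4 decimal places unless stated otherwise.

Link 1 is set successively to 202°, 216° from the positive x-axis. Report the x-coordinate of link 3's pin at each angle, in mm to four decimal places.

geometry: r = 29 mm, L = 229 mm, e = 15 mm
θ=202°: crank pin P = (r cos θ, r sin θ) = (-26.888332, -10.863591)
θ=202°: h = r sin θ − e = -10.863591 − 15 = -25.863591
θ=202°: x = r cos θ + √(L² − h²) = -26.888332 + 227.534777 = 200.646445
θ=216°: crank pin P = (r cos θ, r sin θ) = (-23.461493, -17.045772)
θ=216°: h = r sin θ − e = -17.045772 − 15 = -32.045772
θ=216°: x = r cos θ + √(L² − h²) = -23.461493 + 226.746706 = 203.285213

θ=202°: 200.6464
θ=216°: 203.2852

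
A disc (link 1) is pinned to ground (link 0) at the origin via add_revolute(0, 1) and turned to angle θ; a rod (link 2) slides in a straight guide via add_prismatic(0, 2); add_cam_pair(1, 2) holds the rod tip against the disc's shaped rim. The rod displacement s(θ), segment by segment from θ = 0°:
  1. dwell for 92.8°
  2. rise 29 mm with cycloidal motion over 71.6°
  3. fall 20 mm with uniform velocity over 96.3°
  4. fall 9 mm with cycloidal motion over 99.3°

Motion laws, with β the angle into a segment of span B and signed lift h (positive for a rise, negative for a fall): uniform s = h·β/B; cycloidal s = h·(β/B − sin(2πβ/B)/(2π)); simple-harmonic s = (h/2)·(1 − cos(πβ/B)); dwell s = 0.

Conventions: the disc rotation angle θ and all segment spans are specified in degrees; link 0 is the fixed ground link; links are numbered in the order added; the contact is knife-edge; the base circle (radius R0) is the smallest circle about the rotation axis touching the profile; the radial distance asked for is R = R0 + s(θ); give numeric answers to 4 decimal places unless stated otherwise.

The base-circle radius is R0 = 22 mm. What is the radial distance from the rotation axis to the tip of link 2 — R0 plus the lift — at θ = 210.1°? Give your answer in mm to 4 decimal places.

segment 1 (0° to 92.8°, dwell): s unchanged at 0.0000
segment 2 (92.8° to 164.4°, cycloidal, h = 29) is passed completely: s = 0.0000 + (29) = 29.0000
θ = 210.1° falls in segment 3 (164.4° to 260.7°, uniform, h = -20): β = 210.1 − 164.4 = 45.7°, B = 96.3°; Δs = -20·45.7/96.3 = -9.4912; s = 29.0000 − 9.4912 = 19.5088
R = R0 + s = 22 + 19.5088 = 41.5088

41.5088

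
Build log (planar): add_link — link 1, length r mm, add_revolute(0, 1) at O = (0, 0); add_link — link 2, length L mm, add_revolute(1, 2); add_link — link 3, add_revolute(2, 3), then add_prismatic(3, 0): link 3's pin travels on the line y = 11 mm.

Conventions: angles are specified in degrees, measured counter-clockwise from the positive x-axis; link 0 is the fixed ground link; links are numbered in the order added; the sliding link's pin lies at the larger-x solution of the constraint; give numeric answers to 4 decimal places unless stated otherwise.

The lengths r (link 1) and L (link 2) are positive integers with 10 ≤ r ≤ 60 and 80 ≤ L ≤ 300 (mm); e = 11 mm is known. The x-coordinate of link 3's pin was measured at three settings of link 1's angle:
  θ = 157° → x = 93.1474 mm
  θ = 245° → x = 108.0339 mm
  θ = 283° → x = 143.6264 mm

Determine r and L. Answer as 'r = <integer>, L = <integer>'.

constraint per measurement: (x − r cos θ)² + (r sin θ − e)² = L²
subtracting the θ₁ and θ₂ equations cancels the r² and L² terms:
r = (x₁² − x₂²) / (2[(x₁cos θ₁ + e sin θ₁) − (x₂cos θ₂ + e sin θ₂)]) = 57.9997 → r = 58
L² = (x₁ − r cos θ₁)² + (r sin θ₁ − e)² = 21609.0107 → L = 147.0000 → L = 147
check at θ₃=283°: x = 143.6264 (printed 143.6264) ✓

r = 58, L = 147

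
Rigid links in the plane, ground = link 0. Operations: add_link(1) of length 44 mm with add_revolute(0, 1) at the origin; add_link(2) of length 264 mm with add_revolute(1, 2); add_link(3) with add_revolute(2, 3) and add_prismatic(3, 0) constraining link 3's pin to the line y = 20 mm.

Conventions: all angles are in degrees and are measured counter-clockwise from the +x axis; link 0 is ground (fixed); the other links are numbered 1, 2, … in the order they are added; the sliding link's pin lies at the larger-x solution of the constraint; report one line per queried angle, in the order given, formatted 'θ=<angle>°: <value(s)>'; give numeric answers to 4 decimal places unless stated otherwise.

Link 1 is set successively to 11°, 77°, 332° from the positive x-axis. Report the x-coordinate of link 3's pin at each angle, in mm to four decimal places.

geometry: r = 44 mm, L = 264 mm, e = 20 mm
θ=11°: crank pin P = (r cos θ, r sin θ) = (43.191596, 8.395596)
θ=11°: h = r sin θ − e = 8.395596 − 20 = -11.604404
θ=11°: x = r cos θ + √(L² − h²) = 43.191596 + 263.744835 = 306.936431
θ=77°: crank pin P = (r cos θ, r sin θ) = (9.897846, 42.872283)
θ=77°: h = r sin θ − e = 42.872283 − 20 = 22.872283
θ=77°: x = r cos θ + √(L² − h²) = 9.897846 + 263.007336 = 272.905182
θ=332°: crank pin P = (r cos θ, r sin θ) = (38.849694, -20.656749)
θ=332°: h = r sin θ − e = -20.656749 − 20 = -40.656749
θ=332°: x = r cos θ + √(L² − h²) = 38.849694 + 260.850587 = 299.700281

θ=11°: 306.9364
θ=77°: 272.9052
θ=332°: 299.7003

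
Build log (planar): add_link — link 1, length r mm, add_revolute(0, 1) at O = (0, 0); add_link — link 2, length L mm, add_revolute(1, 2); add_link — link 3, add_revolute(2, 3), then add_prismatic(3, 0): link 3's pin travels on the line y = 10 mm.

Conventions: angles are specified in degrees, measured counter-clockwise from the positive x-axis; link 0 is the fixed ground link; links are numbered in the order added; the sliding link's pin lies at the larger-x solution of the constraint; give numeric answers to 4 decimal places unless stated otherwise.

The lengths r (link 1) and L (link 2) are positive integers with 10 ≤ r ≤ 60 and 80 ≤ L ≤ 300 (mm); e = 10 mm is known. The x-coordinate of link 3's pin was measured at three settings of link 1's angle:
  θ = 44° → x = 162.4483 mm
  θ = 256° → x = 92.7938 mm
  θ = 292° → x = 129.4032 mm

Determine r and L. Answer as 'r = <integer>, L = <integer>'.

constraint per measurement: (x − r cos θ)² + (r sin θ − e)² = L²
subtracting the θ₁ and θ₂ equations cancels the r² and L² terms:
r = (x₁² − x₂²) / (2[(x₁cos θ₁ + e sin θ₁) − (x₂cos θ₂ + e sin θ₂)]) = 57.0000 → r = 57
L² = (x₁ − r cos θ₁)² + (r sin θ₁ − e)² = 15625.0095 → L = 125.0000 → L = 125
check at θ₃=292°: x = 129.4032 (printed 129.4032) ✓

r = 57, L = 125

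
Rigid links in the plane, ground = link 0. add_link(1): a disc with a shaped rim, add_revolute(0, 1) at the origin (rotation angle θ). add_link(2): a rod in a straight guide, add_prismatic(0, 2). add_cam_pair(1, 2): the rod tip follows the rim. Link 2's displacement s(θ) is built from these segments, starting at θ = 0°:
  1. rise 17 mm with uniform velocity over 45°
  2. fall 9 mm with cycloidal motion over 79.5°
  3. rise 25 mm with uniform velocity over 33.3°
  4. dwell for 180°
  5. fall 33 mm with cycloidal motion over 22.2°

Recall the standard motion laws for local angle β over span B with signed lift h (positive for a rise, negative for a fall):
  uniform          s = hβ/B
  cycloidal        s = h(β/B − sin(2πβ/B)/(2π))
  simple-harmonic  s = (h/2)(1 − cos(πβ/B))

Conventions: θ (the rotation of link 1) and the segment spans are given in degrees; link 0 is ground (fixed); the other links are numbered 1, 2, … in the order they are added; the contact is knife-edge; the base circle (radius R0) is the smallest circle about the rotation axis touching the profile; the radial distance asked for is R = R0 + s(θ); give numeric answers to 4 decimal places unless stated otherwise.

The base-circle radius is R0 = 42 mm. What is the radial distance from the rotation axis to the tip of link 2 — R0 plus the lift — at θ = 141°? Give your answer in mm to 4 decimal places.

segment 1 (0° to 45°, uniform, h = 17) is passed completely: s = 0.0000 + (17) = 17.0000
segment 2 (45° to 124.5°, cycloidal, h = -9) is passed completely: s = 17.0000 + (-9) = 8.0000
θ = 141° falls in segment 3 (124.5° to 157.8°, uniform, h = 25): β = 141 − 124.5 = 16.5°, B = 33.3°; Δs = 25·16.5/33.3 = 12.3874; s = 8.0000 + 12.3874 = 20.3874
R = R0 + s = 42 + 20.3874 = 62.3874

62.3874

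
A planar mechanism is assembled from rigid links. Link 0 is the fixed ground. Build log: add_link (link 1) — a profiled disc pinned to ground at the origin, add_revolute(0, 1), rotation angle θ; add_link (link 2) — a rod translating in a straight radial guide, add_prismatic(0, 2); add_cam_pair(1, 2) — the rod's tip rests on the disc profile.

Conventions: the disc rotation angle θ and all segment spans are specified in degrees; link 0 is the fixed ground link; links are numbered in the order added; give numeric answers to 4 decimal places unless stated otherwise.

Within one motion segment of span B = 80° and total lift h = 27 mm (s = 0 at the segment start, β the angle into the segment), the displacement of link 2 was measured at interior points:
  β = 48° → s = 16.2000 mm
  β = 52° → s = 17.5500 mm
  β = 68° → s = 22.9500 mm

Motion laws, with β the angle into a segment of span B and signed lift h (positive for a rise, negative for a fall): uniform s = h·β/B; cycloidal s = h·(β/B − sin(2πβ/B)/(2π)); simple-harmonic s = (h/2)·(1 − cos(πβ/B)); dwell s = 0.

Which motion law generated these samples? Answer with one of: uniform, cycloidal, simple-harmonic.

candidates at β/B = r: uniform s = h·r (linear in β); cycloidal s = h·(r − sin(2πr)/(2π)); simple-harmonic s = (h/2)(1 − cos(πr))
β=48°: printed 16.2000 | uniform 16.2000, cycloidal 18.7258, simple-harmonic 17.6717
β=52°: printed 17.5500 | uniform 17.5500, cycloidal 21.0265, simple-harmonic 19.6289
β=68°: printed 22.9500 | uniform 22.9500, cycloidal 26.4265, simple-harmonic 25.5286
only one law matches every sample → uniform

uniform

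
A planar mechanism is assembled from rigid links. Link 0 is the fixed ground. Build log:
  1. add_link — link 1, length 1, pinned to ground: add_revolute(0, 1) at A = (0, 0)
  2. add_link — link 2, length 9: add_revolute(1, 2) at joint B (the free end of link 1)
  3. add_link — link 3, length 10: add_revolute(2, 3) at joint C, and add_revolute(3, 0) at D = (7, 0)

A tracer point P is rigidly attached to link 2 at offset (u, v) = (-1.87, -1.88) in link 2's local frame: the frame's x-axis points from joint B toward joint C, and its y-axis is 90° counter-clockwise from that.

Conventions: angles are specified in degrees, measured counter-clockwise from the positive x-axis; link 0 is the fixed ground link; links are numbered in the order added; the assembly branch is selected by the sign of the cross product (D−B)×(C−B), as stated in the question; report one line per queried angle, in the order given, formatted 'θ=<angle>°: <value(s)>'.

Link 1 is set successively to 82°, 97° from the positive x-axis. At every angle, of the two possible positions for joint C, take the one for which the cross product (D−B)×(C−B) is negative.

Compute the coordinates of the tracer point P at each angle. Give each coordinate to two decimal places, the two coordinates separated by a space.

A=(0,0), D=(7.00,0)
θ=82°: B = A + 1.00·(cos82°, sin82°) = (0.1392, 0.9903)
θ=82°: |BD| = 6.9319
θ=82°: circle(B,9.00) ∩ circle(D,10.00): a=2.0955, h=8.7527
θ=82°:   candidates: C₊=(3.4635,9.3538) cross=60.673; C₋=(0.9628,-7.9720) cross=-60.673
θ=82°:   branch - wants cross < 0 → take C=(0.9628,-7.9720) (cross=-60.673)
θ=82°: ex = (C−B)/|BC| = (0.0915,-0.9958); ey = (0.9958,0.0915)
θ=82°: P = B + -1.87·ex + -1.88·ey = (-1.9041,2.6804)
θ=97°: B = A + 1.00·(cos97°, sin97°) = (-0.1219, 0.9925)
θ=97°: |BD| = 7.1907
θ=97°: circle(B,9.00) ∩ circle(D,10.00): a=2.2742, h=8.7079
θ=97°:   candidates: C₊=(3.3325,9.3032) cross=62.616; C₋=(0.9286,-7.9459) cross=-62.616
θ=97°:   branch - wants cross < 0 → take C=(0.9286,-7.9459) (cross=-62.616)
θ=97°: ex = (C−B)/|BC| = (0.1167,-0.9932); ey = (0.9932,0.1167)
θ=97°: P = B + -1.87·ex + -1.88·ey = (-2.2073,2.6303)

θ=82°: -1.90 2.68
θ=97°: -2.21 2.63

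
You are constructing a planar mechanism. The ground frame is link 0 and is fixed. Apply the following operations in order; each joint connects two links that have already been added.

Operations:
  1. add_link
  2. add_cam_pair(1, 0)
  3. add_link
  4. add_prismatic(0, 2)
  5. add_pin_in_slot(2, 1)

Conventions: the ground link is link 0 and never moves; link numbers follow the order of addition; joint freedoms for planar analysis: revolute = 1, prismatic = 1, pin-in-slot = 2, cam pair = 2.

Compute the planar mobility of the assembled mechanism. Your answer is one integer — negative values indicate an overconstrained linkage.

L=1 J1=0 J2=0
add link → L=2 J1=0 J2=0
C@1,0 dof=2 J2 → L=2 J1=0 J2=1
add link → L=3 J1=0 J2=1
P@0,2 dof=1 J1 → L=3 J1=1 J2=1
PS@2,1 dof=2 J2 → L=3 J1=1 J2=2
M=3(L−1)−2J1−J2=3·2−2·1−2=2

M = 2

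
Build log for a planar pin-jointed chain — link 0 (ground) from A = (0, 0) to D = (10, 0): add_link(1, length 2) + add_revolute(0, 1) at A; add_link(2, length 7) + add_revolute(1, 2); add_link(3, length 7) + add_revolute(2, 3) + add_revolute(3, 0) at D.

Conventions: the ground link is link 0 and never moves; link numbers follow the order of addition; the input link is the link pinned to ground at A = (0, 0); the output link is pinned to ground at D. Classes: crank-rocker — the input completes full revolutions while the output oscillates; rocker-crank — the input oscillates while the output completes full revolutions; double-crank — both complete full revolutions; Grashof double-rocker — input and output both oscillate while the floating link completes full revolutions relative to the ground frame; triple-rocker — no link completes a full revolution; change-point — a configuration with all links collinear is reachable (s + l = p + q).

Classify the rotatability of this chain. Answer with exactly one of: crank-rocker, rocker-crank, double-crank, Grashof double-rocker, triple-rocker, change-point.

lengths: ground=10, input=2, coupler=7, output=7
sorted: s=2 (shortest), l=10 (longest), p+q=14
s + l = 12 vs p + q = 14
s + l < p + q (Grashof) with shortest = input link → crank-rocker

crank-rocker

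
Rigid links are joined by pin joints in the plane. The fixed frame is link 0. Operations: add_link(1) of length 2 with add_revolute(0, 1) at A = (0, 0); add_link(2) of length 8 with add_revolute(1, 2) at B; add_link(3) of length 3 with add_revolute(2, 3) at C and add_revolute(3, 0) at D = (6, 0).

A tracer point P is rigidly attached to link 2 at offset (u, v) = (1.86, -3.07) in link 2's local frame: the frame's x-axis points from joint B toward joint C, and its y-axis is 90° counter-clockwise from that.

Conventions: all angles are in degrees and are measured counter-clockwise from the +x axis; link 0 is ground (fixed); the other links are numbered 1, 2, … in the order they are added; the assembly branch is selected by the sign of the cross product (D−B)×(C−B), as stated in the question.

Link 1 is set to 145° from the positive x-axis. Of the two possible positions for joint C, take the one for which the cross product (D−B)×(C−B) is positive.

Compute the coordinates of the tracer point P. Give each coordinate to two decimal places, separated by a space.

A=(0,0), D=(6.00,0)
B = A + 2.00·(cos145°, sin145°) = (-1.6383, 1.1472)
|BD| = 7.7240
circle(B,8.00) ∩ circle(D,3.00): a=7.4223, h=2.9848
  candidates: C₊=(6.1450,2.9965) cross=23.054; C₋=(5.2584,-2.9069) cross=-23.054
  branch + wants cross > 0 → take C=(6.1450,2.9965) (cross=23.054)
ex = (C−B)/|BC| = (0.9729,0.2312); ey = (-0.2312,0.9729)
P = B + 1.86·ex + -3.07·ey = (0.8810,-1.4097)

0.88 -1.41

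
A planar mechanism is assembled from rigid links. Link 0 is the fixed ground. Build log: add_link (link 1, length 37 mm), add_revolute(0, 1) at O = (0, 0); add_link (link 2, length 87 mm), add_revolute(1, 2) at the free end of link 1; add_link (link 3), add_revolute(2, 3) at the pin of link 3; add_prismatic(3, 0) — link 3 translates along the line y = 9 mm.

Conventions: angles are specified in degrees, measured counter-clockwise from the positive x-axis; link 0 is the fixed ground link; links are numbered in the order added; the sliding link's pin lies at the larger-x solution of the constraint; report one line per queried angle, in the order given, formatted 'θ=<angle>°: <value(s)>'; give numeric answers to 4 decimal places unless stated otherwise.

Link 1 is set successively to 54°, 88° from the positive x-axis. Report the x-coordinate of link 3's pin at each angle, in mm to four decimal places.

geometry: r = 37 mm, L = 87 mm, e = 9 mm
θ=54°: crank pin P = (r cos θ, r sin θ) = (21.748054, 29.933629)
θ=54°: h = r sin θ − e = 29.933629 − 9 = 20.933629
θ=54°: x = r cos θ + √(L² − h²) = 21.748054 + 84.443965 = 106.192019
θ=88°: crank pin P = (r cos θ, r sin θ) = (1.291281, 36.977461)
θ=88°: h = r sin θ − e = 36.977461 − 9 = 27.977461
θ=88°: x = r cos θ + √(L² − h²) = 1.291281 + 82.378770 = 83.670051

θ=54°: 106.1920
θ=88°: 83.6701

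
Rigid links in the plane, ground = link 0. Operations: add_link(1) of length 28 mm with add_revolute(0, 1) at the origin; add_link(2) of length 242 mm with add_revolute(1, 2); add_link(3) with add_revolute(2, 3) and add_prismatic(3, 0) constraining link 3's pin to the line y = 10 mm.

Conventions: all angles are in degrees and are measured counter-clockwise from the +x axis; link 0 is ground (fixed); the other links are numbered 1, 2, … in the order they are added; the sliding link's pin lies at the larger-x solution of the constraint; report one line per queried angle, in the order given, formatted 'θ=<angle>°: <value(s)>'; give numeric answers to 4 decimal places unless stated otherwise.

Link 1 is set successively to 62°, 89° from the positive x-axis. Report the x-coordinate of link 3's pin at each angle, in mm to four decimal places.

geometry: r = 28 mm, L = 242 mm, e = 10 mm
θ=62°: crank pin P = (r cos θ, r sin θ) = (13.145204, 24.722533)
θ=62°: h = r sin θ − e = 24.722533 − 10 = 14.722533
θ=62°: x = r cos θ + √(L² − h²) = 13.145204 + 241.551748 = 254.696952
θ=89°: crank pin P = (r cos θ, r sin θ) = (0.488667, 27.995735)
θ=89°: h = r sin θ − e = 27.995735 − 10 = 17.995735
θ=89°: x = r cos θ + √(L² − h²) = 0.488667 + 241.329968 = 241.818635

θ=62°: 254.6970
θ=89°: 241.8186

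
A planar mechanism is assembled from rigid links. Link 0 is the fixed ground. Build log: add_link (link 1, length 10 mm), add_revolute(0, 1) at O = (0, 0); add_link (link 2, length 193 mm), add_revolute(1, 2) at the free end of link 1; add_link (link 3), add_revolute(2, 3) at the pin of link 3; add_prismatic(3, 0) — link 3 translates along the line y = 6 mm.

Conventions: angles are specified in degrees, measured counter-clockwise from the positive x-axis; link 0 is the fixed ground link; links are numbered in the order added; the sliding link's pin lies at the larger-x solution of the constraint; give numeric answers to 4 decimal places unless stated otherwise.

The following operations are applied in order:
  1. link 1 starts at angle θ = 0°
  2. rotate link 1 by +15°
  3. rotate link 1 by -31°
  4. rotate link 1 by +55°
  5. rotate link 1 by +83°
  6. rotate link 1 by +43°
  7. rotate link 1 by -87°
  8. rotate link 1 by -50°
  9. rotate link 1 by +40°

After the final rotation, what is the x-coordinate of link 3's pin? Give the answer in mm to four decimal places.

geometry: r = 10 mm, L = 193 mm, e = 6 mm; θ starts at 0°
rotate link 1 by +15°: θ ← 0° +15° = 15°
rotate link 1 by -31°: θ ← 15° -31° = -16°
rotate link 1 by +55°: θ ← -16° +55° = 39°
rotate link 1 by +83°: θ ← 39° +83° = 122°
rotate link 1 by +43°: θ ← 122° +43° = 165°
rotate link 1 by -87°: θ ← 165° -87° = 78°
rotate link 1 by -50°: θ ← 78° -50° = 28°
rotate link 1 by +40°: θ ← 28° +40° = 68°
crank pin P = (r cos θ, r sin θ) = (3.746066, 9.271839)
h = r sin θ − e = 9.271839 − 6 = 3.271839
x = r cos θ + √(L² − h²) = 3.746066 + 192.972265 = 196.718331

196.7183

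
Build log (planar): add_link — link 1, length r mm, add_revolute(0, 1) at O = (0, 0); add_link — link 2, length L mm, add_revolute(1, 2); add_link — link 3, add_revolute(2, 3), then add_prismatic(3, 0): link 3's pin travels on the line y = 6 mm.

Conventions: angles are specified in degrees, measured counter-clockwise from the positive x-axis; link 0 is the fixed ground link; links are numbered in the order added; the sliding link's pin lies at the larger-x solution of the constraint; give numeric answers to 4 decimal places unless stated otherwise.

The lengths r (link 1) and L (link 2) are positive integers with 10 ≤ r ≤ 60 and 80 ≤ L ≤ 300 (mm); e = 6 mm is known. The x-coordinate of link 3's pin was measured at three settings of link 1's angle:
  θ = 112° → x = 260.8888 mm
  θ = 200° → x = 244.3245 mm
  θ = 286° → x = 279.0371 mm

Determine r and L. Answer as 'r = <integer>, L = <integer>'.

constraint per measurement: (x − r cos θ)² + (r sin θ − e)² = L²
subtracting the θ₁ and θ₂ equations cancels the r² and L² terms:
r = (x₁² − x₂²) / (2[(x₁cos θ₁ + e sin θ₁) − (x₂cos θ₂ + e sin θ₂)]) = 30.0001 → r = 30
L² = (x₁ − r cos θ₁)² + (r sin θ₁ − e)² = 74529.0197 → L = 273.0000 → L = 273
check at θ₃=286°: x = 279.0371 (printed 279.0371) ✓

r = 30, L = 273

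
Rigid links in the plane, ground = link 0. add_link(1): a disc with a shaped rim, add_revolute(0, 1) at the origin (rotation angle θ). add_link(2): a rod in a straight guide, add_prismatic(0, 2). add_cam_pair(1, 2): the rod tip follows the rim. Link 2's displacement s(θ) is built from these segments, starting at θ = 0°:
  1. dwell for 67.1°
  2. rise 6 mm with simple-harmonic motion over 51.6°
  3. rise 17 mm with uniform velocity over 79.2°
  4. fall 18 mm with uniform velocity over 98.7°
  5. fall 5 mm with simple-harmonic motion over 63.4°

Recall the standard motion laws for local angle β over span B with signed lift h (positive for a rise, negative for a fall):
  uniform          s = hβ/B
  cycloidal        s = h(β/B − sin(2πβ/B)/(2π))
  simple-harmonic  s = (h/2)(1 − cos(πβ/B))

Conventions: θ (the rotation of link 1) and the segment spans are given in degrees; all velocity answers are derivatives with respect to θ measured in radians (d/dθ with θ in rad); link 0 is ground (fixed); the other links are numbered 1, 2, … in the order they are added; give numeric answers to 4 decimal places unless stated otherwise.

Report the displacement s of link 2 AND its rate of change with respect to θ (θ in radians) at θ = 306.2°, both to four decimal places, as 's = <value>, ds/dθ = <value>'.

segment 1 (0° to 67.1°, dwell): s unchanged at 0.0000
segment 2 (67.1° to 118.7°, simple-harmonic, h = 6) is passed completely: s = 0.0000 + (6) = 6.0000
segment 3 (118.7° to 197.9°, uniform, h = 17) is passed completely: s = 6.0000 + (17) = 23.0000
segment 4 (197.9° to 296.6°, uniform, h = -18) is passed completely: s = 23.0000 + (-18) = 5.0000
θ = 306.2° falls in segment 5 (296.6° to 360°, simple-harmonic, h = -5): β = 306.2 − 296.6 = 9.6°, B = 63.4°; Δs = -5/2·(1 − cos(π·0.1514)) = -0.2776; s = 5.0000 − 0.2776 = 4.7224
velocity in seg [296.6°–360°] (simple-harmonic), θ in radians: β = 9.6° = 0.1676 rad, B = 63.4° = 1.1065 rad; ds/dθ = (πh/(2B)) sin(πβ/B) = (π·(-5)/(2·1.1065)) sin(π·0.1514) = -3.250502 mm/rad

s = 4.7224, ds/dθ = -3.2505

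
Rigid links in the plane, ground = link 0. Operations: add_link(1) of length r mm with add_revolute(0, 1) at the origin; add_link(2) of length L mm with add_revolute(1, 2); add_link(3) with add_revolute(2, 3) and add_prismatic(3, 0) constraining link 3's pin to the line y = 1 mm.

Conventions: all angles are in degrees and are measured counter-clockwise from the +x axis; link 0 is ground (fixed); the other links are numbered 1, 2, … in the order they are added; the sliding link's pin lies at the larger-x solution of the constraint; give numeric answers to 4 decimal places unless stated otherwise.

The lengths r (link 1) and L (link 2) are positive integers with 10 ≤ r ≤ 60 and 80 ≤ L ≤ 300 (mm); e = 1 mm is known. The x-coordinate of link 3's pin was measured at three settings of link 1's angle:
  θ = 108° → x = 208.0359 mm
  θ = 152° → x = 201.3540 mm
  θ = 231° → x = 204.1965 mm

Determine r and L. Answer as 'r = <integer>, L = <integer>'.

constraint per measurement: (x − r cos θ)² + (r sin θ − e)² = L²
subtracting the θ₁ and θ₂ equations cancels the r² and L² terms:
r = (x₁² − x₂²) / (2[(x₁cos θ₁ + e sin θ₁) − (x₂cos θ₂ + e sin θ₂)]) = 11.9999 → r = 12
L² = (x₁ − r cos θ₁)² + (r sin θ₁ − e)² = 44943.9894 → L = 212.0000 → L = 212
check at θ₃=231°: x = 204.1965 (printed 204.1965) ✓

r = 12, L = 212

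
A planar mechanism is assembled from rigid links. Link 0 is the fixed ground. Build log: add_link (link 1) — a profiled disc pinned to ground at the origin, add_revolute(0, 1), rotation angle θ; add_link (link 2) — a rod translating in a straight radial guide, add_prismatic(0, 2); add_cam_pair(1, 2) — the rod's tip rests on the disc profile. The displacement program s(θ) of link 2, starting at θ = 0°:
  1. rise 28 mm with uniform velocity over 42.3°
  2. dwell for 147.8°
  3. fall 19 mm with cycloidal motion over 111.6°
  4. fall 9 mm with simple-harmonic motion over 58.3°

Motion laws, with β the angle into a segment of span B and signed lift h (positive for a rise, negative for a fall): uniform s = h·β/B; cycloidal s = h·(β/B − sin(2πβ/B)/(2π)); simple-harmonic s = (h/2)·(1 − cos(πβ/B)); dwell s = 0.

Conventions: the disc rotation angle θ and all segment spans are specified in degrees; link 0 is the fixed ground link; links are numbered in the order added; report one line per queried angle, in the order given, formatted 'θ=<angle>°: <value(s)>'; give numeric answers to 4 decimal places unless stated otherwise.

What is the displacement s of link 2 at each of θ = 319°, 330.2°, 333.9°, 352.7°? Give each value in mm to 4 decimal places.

seg 1 [0°–42.3°] uniform, h=28: full span → s += 28 → s = 28.0000
seg 2 [42.3°–190.1°] dwell: s stays 28.0000
seg 3 [190.1°–301.7°] cycloidal, h=-19: full span → s += -19 → s = 9.0000
seg 4 [301.7°–360°] simple-harmonic, h=-9: θ=319° here. β=17.3, B=58.3. -9/2·(1 − cos(π·0.2967)) = -1.8178 → s = 7.1822
seg 4 [301.7°–360°] simple-harmonic, h=-9: θ=330.2° here. β=28.5, B=58.3. -9/2·(1 − cos(π·0.4889)) = -4.3424 → s = 4.6576
seg 4 [301.7°–360°] simple-harmonic, h=-9: θ=333.9° here. β=32.2, B=58.3. -9/2·(1 − cos(π·0.5523)) = -5.2363 → s = 3.7637
seg 4 [301.7°–360°] simple-harmonic, h=-9: θ=352.7° here. β=51, B=58.3. -9/2·(1 − cos(π·0.8748)) = -8.6563 → s = 0.3437

θ=319°: 7.1822
θ=330.2°: 4.6576
θ=333.9°: 3.7637
θ=352.7°: 0.3437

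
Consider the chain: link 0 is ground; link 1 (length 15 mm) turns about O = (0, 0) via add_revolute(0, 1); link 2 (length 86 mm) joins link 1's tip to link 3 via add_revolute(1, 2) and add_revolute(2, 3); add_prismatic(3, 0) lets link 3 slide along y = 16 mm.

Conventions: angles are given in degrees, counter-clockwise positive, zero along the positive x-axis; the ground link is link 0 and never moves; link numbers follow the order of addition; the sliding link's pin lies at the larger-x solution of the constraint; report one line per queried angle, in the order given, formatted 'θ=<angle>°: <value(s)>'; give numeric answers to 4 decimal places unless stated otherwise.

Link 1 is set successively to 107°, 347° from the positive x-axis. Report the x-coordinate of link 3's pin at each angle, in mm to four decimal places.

geometry: r = 15 mm, L = 86 mm, e = 16 mm
θ=107°: crank pin P = (r cos θ, r sin θ) = (-4.385576, 14.344571)
θ=107°: h = r sin θ − e = 14.344571 − 16 = -1.655429
θ=107°: x = r cos θ + √(L² − h²) = -4.385576 + 85.984066 = 81.598490
θ=347°: crank pin P = (r cos θ, r sin θ) = (14.615551, -3.374266)
θ=347°: h = r sin θ − e = -3.374266 − 16 = -19.374266
θ=347°: x = r cos θ + √(L² − h²) = 14.615551 + 83.789246 = 98.404797

θ=107°: 81.5985
θ=347°: 98.4048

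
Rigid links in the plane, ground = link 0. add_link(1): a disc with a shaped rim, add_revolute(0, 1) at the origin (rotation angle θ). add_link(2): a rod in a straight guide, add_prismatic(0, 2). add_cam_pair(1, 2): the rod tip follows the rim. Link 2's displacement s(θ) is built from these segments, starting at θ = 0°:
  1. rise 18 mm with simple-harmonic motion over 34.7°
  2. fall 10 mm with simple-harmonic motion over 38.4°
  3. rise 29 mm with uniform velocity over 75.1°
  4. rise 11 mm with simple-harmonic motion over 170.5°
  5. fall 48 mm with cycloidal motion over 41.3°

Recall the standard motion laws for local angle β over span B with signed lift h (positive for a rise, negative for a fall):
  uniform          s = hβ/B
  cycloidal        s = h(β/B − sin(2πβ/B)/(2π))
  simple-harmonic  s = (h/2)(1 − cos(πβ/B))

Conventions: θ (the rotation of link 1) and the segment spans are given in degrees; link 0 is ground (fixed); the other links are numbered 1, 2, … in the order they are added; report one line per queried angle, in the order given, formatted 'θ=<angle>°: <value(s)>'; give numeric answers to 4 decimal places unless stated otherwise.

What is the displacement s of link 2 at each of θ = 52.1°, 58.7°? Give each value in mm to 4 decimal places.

segment 1 (0° to 34.7°, simple-harmonic, h = 18) is passed completely: s = 0.0000 + (18) = 18.0000
θ = 52.1° falls in segment 2 (34.7° to 73.1°, simple-harmonic, h = -10): β = 52.1 − 34.7 = 17.4°, B = 38.4°; Δs = -10/2·(1 − cos(π·0.4531)) = -4.2663; s = 18.0000 − 4.2663 = 13.7337
θ = 58.7° falls in segment 2 (34.7° to 73.1°, simple-harmonic, h = -10): β = 58.7 − 34.7 = 24°, B = 38.4°; Δs = -10/2·(1 − cos(π·0.6250)) = -6.9134; s = 18.0000 − 6.9134 = 11.0866

θ=52.1°: 13.7337
θ=58.7°: 11.0866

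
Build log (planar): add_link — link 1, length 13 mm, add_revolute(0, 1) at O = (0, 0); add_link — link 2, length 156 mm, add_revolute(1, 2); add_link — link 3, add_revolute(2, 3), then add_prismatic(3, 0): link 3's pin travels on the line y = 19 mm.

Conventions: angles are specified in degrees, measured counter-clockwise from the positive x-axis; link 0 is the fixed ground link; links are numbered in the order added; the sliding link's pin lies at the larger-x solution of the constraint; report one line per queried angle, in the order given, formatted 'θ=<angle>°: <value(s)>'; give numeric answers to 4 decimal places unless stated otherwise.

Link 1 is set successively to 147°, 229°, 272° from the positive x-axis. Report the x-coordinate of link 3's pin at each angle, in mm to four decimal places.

geometry: r = 13 mm, L = 156 mm, e = 19 mm
θ=147°: crank pin P = (r cos θ, r sin θ) = (-10.902717, 7.080307)
θ=147°: h = r sin θ − e = 7.080307 − 19 = -11.919693
θ=147°: x = r cos θ + √(L² − h²) = -10.902717 + 155.543952 = 144.641234
θ=229°: crank pin P = (r cos θ, r sin θ) = (-8.528767, -9.811225)
θ=229°: h = r sin θ − e = -9.811225 − 19 = -28.811225
θ=229°: x = r cos θ + √(L² − h²) = -8.528767 + 153.316383 = 144.787616
θ=272°: crank pin P = (r cos θ, r sin θ) = (0.453693, -12.992081)
θ=272°: h = r sin θ − e = -12.992081 − 19 = -31.992081
θ=272°: x = r cos θ + √(L² − h²) = 0.453693 + 152.684337 = 153.138030

θ=147°: 144.6412
θ=229°: 144.7876
θ=272°: 153.1380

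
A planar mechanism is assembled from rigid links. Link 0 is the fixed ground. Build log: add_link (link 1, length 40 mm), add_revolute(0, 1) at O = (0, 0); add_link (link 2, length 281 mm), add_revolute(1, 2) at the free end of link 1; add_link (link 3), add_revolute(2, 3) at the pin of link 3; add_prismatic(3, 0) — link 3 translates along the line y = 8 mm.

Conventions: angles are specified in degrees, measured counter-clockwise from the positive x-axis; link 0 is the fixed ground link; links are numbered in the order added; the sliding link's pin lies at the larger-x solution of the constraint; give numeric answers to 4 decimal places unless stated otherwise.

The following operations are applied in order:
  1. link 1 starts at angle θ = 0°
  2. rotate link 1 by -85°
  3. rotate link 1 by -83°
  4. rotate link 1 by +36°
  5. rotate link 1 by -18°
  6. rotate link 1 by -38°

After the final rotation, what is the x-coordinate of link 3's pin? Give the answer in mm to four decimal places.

geometry: r = 40 mm, L = 281 mm, e = 8 mm; θ starts at 0°
rotate link 1 by -85°: θ ← 0° -85° = -85°
rotate link 1 by -83°: θ ← -85° -83° = -168°
rotate link 1 by +36°: θ ← -168° +36° = -132°
rotate link 1 by -18°: θ ← -132° -18° = -150°
rotate link 1 by -38°: θ ← -150° -38° = -188°
crank pin P = (r cos θ, r sin θ) = (-39.610723, 5.566924)
h = r sin θ − e = 5.566924 − 8 = -2.433076
x = r cos θ + √(L² − h²) = -39.610723 + 280.989466 = 241.378743

241.3787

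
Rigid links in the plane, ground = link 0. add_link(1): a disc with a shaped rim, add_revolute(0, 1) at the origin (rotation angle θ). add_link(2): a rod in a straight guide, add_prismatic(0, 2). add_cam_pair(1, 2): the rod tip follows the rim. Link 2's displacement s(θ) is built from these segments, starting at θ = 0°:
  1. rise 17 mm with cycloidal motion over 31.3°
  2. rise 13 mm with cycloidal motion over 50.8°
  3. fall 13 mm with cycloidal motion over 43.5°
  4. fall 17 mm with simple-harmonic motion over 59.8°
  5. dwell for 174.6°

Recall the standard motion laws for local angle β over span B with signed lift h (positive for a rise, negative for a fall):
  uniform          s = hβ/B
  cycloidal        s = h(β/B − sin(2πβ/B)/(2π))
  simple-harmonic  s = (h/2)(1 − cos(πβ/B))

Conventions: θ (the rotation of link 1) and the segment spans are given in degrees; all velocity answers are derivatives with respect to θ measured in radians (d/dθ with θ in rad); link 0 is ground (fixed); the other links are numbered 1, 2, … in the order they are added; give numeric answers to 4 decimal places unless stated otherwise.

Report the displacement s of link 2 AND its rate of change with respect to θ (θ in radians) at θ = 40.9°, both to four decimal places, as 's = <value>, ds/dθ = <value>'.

segment 1 (0° to 31.3°, cycloidal, h = 17) is passed completely: s = 0.0000 + (17) = 17.0000
θ = 40.9° falls in segment 2 (31.3° to 82.1°, cycloidal, h = 13): β = 40.9 − 31.3 = 9.6°, B = 50.8°; Δs = 13·(0.1890 − sin(2π·0.1890)/(2π)) = 0.5379; s = 17.0000 + 0.5379 = 17.5379
velocity in seg [31.3°–82.1°] (cycloidal), θ in radians: β = 9.6° = 0.1676 rad, B = 50.8° = 0.8866 rad; ds/dθ = (h/B)(1 − cos(2πβ/B)) = (13/0.8866)(1 − cos(2π·0.1890)) = 9.177183 mm/rad

s = 17.5379, ds/dθ = 9.1772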